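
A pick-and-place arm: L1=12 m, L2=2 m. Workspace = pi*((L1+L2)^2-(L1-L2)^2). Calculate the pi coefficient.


Given: L1 = 12, L2 = 2
(L1+L2)^2 = (14)^2 = 196
(L1-L2)^2 = (10)^2 = 100
Difference = 196 - 100 = 96
This equals 4*L1*L2 = 4*12*2 = 96
Workspace area = 96*pi

96


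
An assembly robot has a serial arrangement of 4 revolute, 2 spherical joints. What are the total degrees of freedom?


Given: serial robot with 4 revolute, 2 spherical joints
DOF contribution per joint type: revolute=1, prismatic=1, spherical=3, fixed=0
DOF = 4*1 + 2*3
DOF = 10

10


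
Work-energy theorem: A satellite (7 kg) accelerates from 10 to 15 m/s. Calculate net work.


Given: m = 7 kg, v0 = 10 m/s, v = 15 m/s
Using W = (1/2)*m*(v^2 - v0^2)
v^2 = 15^2 = 225
v0^2 = 10^2 = 100
v^2 - v0^2 = 225 - 100 = 125
W = (1/2)*7*125 = 875/2 J

875/2 J


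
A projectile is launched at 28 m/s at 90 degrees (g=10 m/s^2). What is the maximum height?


Given: v0 = 28 m/s, theta = 90 deg, g = 10 m/s^2
sin^2(90) = 1
Using H = v0^2 * sin^2(theta) / (2*g)
H = 28^2 * 1 / (2*10)
H = 784 * 1 / 20
H = 784 / 20
H = 196/5 m

196/5 m


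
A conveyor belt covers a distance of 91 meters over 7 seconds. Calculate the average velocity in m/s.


Given: distance d = 91 m, time t = 7 s
Using v = d / t
v = 91 / 7
v = 13 m/s

13 m/s


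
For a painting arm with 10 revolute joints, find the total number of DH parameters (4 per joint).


Given: 10 joints, 4 DH parameters per joint (d, theta, a, alpha)
Total DH parameters = number_of_joints * 4
Total = 10 * 4
Total = 40

40


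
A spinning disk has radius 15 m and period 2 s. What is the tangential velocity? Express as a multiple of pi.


Given: radius r = 15 m, period T = 2 s
Using v = 2*pi*r / T
v = 2*pi*15 / 2
v = 30*pi / 2
v = 15*pi m/s

15*pi m/s


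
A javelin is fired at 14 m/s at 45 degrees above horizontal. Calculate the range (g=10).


Given: v0 = 14 m/s, theta = 45 deg, g = 10 m/s^2
sin(2*45) = sin(90) = 1
Using R = v0^2 * sin(2*theta) / g
R = 14^2 * 1 / 10
R = 196 / 10
R = 98/5 m

98/5 m


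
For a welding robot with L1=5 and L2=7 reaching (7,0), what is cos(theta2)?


Given: L1 = 5, L2 = 7, target (x, y) = (7, 0)
Using cos(theta2) = (x^2 + y^2 - L1^2 - L2^2) / (2*L1*L2)
x^2 + y^2 = 7^2 + 0 = 49
L1^2 + L2^2 = 25 + 49 = 74
Numerator = 49 - 74 = -25
Denominator = 2*5*7 = 70
cos(theta2) = -25/70 = -5/14

-5/14


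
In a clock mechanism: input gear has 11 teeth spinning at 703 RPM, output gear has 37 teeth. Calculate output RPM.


Given: N1 = 11 teeth, w1 = 703 RPM, N2 = 37 teeth
Using N1*w1 = N2*w2
w2 = N1*w1 / N2
w2 = 11*703 / 37
w2 = 7733 / 37
w2 = 209 RPM

209 RPM


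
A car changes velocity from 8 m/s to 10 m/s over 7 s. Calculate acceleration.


Given: initial velocity v0 = 8 m/s, final velocity v = 10 m/s, time t = 7 s
Using a = (v - v0) / t
a = (10 - 8) / 7
a = 2 / 7
a = 2/7 m/s^2

2/7 m/s^2


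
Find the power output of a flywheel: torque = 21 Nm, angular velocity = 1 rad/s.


Given: tau = 21 Nm, omega = 1 rad/s
Using P = tau * omega
P = 21 * 1
P = 21 W

21 W


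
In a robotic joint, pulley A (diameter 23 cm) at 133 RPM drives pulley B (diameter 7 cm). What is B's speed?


Given: D1 = 23 cm, w1 = 133 RPM, D2 = 7 cm
Using D1*w1 = D2*w2
w2 = D1*w1 / D2
w2 = 23*133 / 7
w2 = 3059 / 7
w2 = 437 RPM

437 RPM


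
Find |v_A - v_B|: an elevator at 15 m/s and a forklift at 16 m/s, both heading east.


Given: v_A = 15 m/s east, v_B = 16 m/s east
Both move in the same direction; relative speed = |v_A - v_B|
|15 - 16| = |-1|
= 1 m/s

1 m/s


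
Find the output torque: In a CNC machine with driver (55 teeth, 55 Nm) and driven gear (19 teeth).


Given: N1 = 55, N2 = 19, T1 = 55 Nm
Using T2/T1 = N2/N1
T2 = T1 * N2 / N1
T2 = 55 * 19 / 55
T2 = 1045 / 55
T2 = 19 Nm

19 Nm


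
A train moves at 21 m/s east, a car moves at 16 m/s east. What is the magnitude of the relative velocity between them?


Given: v_A = 21 m/s east, v_B = 16 m/s east
Both move in the same direction; relative speed = |v_A - v_B|
|21 - 16| = |5|
= 5 m/s

5 m/s


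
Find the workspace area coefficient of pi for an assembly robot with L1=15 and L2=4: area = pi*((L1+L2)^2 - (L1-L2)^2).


Given: L1 = 15, L2 = 4
(L1+L2)^2 = (19)^2 = 361
(L1-L2)^2 = (11)^2 = 121
Difference = 361 - 121 = 240
This equals 4*L1*L2 = 4*15*4 = 240
Workspace area = 240*pi

240


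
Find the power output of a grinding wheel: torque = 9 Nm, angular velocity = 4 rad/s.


Given: tau = 9 Nm, omega = 4 rad/s
Using P = tau * omega
P = 9 * 4
P = 36 W

36 W


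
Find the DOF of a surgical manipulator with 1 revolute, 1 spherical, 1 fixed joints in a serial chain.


Given: serial robot with 1 revolute, 1 spherical, 1 fixed joints
DOF contribution per joint type: revolute=1, prismatic=1, spherical=3, fixed=0
DOF = 1*1 + 1*3 + 1*0
DOF = 4

4


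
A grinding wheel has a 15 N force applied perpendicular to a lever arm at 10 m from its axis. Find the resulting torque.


Given: F = 15 N, r = 10 m, angle = 90 deg (perpendicular)
Using tau = F * r * sin(90)
sin(90) = 1
tau = 15 * 10 * 1
tau = 150 Nm

150 Nm


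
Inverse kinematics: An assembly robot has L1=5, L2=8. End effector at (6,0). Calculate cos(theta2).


Given: L1 = 5, L2 = 8, target (x, y) = (6, 0)
Using cos(theta2) = (x^2 + y^2 - L1^2 - L2^2) / (2*L1*L2)
x^2 + y^2 = 6^2 + 0 = 36
L1^2 + L2^2 = 25 + 64 = 89
Numerator = 36 - 89 = -53
Denominator = 2*5*8 = 80
cos(theta2) = -53/80 = -53/80

-53/80


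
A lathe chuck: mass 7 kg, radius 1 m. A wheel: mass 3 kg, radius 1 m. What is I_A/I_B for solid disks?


Given: M1=7 kg, R1=1 m, M2=3 kg, R2=1 m
For a disk: I = (1/2)*M*R^2, so I_A/I_B = (M1*R1^2)/(M2*R2^2)
M1*R1^2 = 7*1 = 7
M2*R2^2 = 3*1 = 3
I_A/I_B = 7/3 = 7/3

7/3


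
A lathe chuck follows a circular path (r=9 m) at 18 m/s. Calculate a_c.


Given: v = 18 m/s, r = 9 m
Using a_c = v^2 / r
a_c = 18^2 / 9
a_c = 324 / 9
a_c = 36 m/s^2

36 m/s^2


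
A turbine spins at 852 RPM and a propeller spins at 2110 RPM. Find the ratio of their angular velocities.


Given: RPM_A = 852, RPM_B = 2110
omega = 2*pi*RPM/60, so omega_A/omega_B = RPM_A / RPM_B
omega_A/omega_B = 852 / 2110
omega_A/omega_B = 426/1055

426/1055


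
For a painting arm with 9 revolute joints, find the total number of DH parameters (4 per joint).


Given: 9 joints, 4 DH parameters per joint (d, theta, a, alpha)
Total DH parameters = number_of_joints * 4
Total = 9 * 4
Total = 36

36


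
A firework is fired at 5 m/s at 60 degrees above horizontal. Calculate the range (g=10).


Given: v0 = 5 m/s, theta = 60 deg, g = 10 m/s^2
sin(2*60) = sin(120) = sqrt(3)/2
Using R = v0^2 * sin(2*theta) / g
R = 5^2 * (sqrt(3)/2) / 10
R = 25 * sqrt(3) / 20
R = 5/4*sqrt(3) m

5/4*sqrt(3) m


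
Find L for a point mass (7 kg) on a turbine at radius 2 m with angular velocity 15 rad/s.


Given: m = 7 kg, r = 2 m, omega = 15 rad/s
For a point mass: I = m*r^2
I = 7*2^2 = 7*4 = 28
L = I*omega = 28*15
L = 420 kg*m^2/s

420 kg*m^2/s


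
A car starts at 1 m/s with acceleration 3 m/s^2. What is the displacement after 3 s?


Given: v0 = 1 m/s, a = 3 m/s^2, t = 3 s
Using s = v0*t + (1/2)*a*t^2
s = 1*3 + (1/2)*3*3^2
s = 3 + (1/2)*27
s = 3 + 27/2
s = 33/2

33/2 m


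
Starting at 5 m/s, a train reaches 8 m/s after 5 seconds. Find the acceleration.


Given: initial velocity v0 = 5 m/s, final velocity v = 8 m/s, time t = 5 s
Using a = (v - v0) / t
a = (8 - 5) / 5
a = 3 / 5
a = 3/5 m/s^2

3/5 m/s^2


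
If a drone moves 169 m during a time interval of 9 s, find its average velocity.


Given: distance d = 169 m, time t = 9 s
Using v = d / t
v = 169 / 9
v = 169/9 m/s

169/9 m/s


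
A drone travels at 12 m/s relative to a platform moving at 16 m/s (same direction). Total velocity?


Given: object velocity = 12 m/s, platform velocity = 16 m/s (same direction)
Using classical velocity addition: v_total = v_object + v_platform
v_total = 12 + 16
v_total = 28 m/s

28 m/s


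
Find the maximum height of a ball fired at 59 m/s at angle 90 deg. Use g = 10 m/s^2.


Given: v0 = 59 m/s, theta = 90 deg, g = 10 m/s^2
sin^2(90) = 1
Using H = v0^2 * sin^2(theta) / (2*g)
H = 59^2 * 1 / (2*10)
H = 3481 * 1 / 20
H = 3481 / 20
H = 3481/20 m

3481/20 m


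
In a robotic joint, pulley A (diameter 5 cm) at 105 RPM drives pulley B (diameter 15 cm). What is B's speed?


Given: D1 = 5 cm, w1 = 105 RPM, D2 = 15 cm
Using D1*w1 = D2*w2
w2 = D1*w1 / D2
w2 = 5*105 / 15
w2 = 525 / 15
w2 = 35 RPM

35 RPM


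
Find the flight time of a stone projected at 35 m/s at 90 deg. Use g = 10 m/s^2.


Given: v0 = 35 m/s, theta = 90 deg, g = 10 m/s^2
sin(90) = 1
Using T = 2*v0*sin(theta) / g
T = 2*35*1 / 10
T = 70 / 10
T = 7 s

7 s


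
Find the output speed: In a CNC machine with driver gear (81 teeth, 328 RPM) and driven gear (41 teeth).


Given: N1 = 81 teeth, w1 = 328 RPM, N2 = 41 teeth
Using N1*w1 = N2*w2
w2 = N1*w1 / N2
w2 = 81*328 / 41
w2 = 26568 / 41
w2 = 648 RPM

648 RPM


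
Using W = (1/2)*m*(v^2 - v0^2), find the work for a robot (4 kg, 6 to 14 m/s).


Given: m = 4 kg, v0 = 6 m/s, v = 14 m/s
Using W = (1/2)*m*(v^2 - v0^2)
v^2 = 14^2 = 196
v0^2 = 6^2 = 36
v^2 - v0^2 = 196 - 36 = 160
W = (1/2)*4*160 = 320 J

320 J


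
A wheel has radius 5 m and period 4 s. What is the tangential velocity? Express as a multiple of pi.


Given: radius r = 5 m, period T = 4 s
Using v = 2*pi*r / T
v = 2*pi*5 / 4
v = 10*pi / 4
v = 5/2*pi m/s

5/2*pi m/s


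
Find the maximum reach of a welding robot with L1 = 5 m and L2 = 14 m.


Given: L1 = 5 m, L2 = 14 m
For a 2-link planar arm, max reach = L1 + L2 (fully extended)
Max reach = 5 + 14
Max reach = 19 m

19 m


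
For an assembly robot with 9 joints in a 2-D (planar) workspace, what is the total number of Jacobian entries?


Given: task space dimension = 2, joints = 9
Jacobian is a 2 x 9 matrix
Total entries = rows * columns
Total = 2 * 9
Total = 18

18


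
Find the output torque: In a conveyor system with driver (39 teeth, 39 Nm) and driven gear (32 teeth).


Given: N1 = 39, N2 = 32, T1 = 39 Nm
Using T2/T1 = N2/N1
T2 = T1 * N2 / N1
T2 = 39 * 32 / 39
T2 = 1248 / 39
T2 = 32 Nm

32 Nm


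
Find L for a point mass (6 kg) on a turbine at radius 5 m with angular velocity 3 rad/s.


Given: m = 6 kg, r = 5 m, omega = 3 rad/s
For a point mass: I = m*r^2
I = 6*5^2 = 6*25 = 150
L = I*omega = 150*3
L = 450 kg*m^2/s

450 kg*m^2/s


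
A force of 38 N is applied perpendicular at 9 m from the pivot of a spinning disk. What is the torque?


Given: F = 38 N, r = 9 m, angle = 90 deg (perpendicular)
Using tau = F * r * sin(90)
sin(90) = 1
tau = 38 * 9 * 1
tau = 342 Nm

342 Nm


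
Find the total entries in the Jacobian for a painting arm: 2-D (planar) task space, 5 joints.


Given: task space dimension = 2, joints = 5
Jacobian is a 2 x 5 matrix
Total entries = rows * columns
Total = 2 * 5
Total = 10

10


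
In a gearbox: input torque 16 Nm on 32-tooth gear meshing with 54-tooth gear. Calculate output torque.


Given: N1 = 32, N2 = 54, T1 = 16 Nm
Using T2/T1 = N2/N1
T2 = T1 * N2 / N1
T2 = 16 * 54 / 32
T2 = 864 / 32
T2 = 27 Nm

27 Nm


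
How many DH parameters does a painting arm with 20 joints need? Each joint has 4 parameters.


Given: 20 joints, 4 DH parameters per joint (d, theta, a, alpha)
Total DH parameters = number_of_joints * 4
Total = 20 * 4
Total = 80

80


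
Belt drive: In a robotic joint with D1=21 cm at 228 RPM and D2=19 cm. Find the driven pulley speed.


Given: D1 = 21 cm, w1 = 228 RPM, D2 = 19 cm
Using D1*w1 = D2*w2
w2 = D1*w1 / D2
w2 = 21*228 / 19
w2 = 4788 / 19
w2 = 252 RPM

252 RPM


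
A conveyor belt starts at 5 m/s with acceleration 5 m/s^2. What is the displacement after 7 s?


Given: v0 = 5 m/s, a = 5 m/s^2, t = 7 s
Using s = v0*t + (1/2)*a*t^2
s = 5*7 + (1/2)*5*7^2
s = 35 + (1/2)*245
s = 35 + 245/2
s = 315/2

315/2 m


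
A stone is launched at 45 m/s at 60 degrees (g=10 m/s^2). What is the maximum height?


Given: v0 = 45 m/s, theta = 60 deg, g = 10 m/s^2
sin^2(60) = 3/4
Using H = v0^2 * sin^2(theta) / (2*g)
H = 45^2 * 3/4 / (2*10)
H = 2025 * 3/4 / 20
H = 6075/4 / 20
H = 1215/16 m

1215/16 m


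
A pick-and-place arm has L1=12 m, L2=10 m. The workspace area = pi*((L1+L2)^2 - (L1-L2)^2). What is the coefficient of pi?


Given: L1 = 12, L2 = 10
(L1+L2)^2 = (22)^2 = 484
(L1-L2)^2 = (2)^2 = 4
Difference = 484 - 4 = 480
This equals 4*L1*L2 = 4*12*10 = 480
Workspace area = 480*pi

480


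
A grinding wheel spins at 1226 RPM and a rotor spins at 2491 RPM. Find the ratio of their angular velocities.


Given: RPM_A = 1226, RPM_B = 2491
omega = 2*pi*RPM/60, so omega_A/omega_B = RPM_A / RPM_B
omega_A/omega_B = 1226 / 2491
omega_A/omega_B = 1226/2491

1226/2491


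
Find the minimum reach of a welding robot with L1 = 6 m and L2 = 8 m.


Given: L1 = 6 m, L2 = 8 m
For a 2-link planar arm, min reach = |L1 - L2| (second link folded back)
Min reach = |6 - 8|
Min reach = 2 m

2 m


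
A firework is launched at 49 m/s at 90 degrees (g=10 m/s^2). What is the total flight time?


Given: v0 = 49 m/s, theta = 90 deg, g = 10 m/s^2
sin(90) = 1
Using T = 2*v0*sin(theta) / g
T = 2*49*1 / 10
T = 98 / 10
T = 49/5 s

49/5 s


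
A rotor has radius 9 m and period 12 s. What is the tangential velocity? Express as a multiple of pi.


Given: radius r = 9 m, period T = 12 s
Using v = 2*pi*r / T
v = 2*pi*9 / 12
v = 18*pi / 12
v = 3/2*pi m/s

3/2*pi m/s


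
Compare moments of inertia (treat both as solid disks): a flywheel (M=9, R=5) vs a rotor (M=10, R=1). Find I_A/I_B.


Given: M1=9 kg, R1=5 m, M2=10 kg, R2=1 m
For a disk: I = (1/2)*M*R^2, so I_A/I_B = (M1*R1^2)/(M2*R2^2)
M1*R1^2 = 9*25 = 225
M2*R2^2 = 10*1 = 10
I_A/I_B = 225/10 = 45/2

45/2


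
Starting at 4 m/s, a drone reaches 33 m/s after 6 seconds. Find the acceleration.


Given: initial velocity v0 = 4 m/s, final velocity v = 33 m/s, time t = 6 s
Using a = (v - v0) / t
a = (33 - 4) / 6
a = 29 / 6
a = 29/6 m/s^2

29/6 m/s^2


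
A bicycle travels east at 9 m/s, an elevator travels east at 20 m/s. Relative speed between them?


Given: v_A = 9 m/s east, v_B = 20 m/s east
Both move in the same direction; relative speed = |v_A - v_B|
|9 - 20| = |-11|
= 11 m/s

11 m/s


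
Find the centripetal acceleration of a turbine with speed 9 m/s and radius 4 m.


Given: v = 9 m/s, r = 4 m
Using a_c = v^2 / r
a_c = 9^2 / 4
a_c = 81 / 4
a_c = 81/4 m/s^2

81/4 m/s^2


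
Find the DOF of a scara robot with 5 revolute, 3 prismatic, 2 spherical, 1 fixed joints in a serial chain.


Given: serial robot with 5 revolute, 3 prismatic, 2 spherical, 1 fixed joints
DOF contribution per joint type: revolute=1, prismatic=1, spherical=3, fixed=0
DOF = 5*1 + 3*1 + 2*3 + 1*0
DOF = 14

14


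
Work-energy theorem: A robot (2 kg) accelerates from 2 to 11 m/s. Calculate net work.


Given: m = 2 kg, v0 = 2 m/s, v = 11 m/s
Using W = (1/2)*m*(v^2 - v0^2)
v^2 = 11^2 = 121
v0^2 = 2^2 = 4
v^2 - v0^2 = 121 - 4 = 117
W = (1/2)*2*117 = 117 J

117 J


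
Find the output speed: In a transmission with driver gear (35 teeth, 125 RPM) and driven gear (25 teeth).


Given: N1 = 35 teeth, w1 = 125 RPM, N2 = 25 teeth
Using N1*w1 = N2*w2
w2 = N1*w1 / N2
w2 = 35*125 / 25
w2 = 4375 / 25
w2 = 175 RPM

175 RPM


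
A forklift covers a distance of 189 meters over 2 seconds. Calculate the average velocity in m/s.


Given: distance d = 189 m, time t = 2 s
Using v = d / t
v = 189 / 2
v = 189/2 m/s

189/2 m/s


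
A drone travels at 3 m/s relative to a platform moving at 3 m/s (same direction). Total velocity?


Given: object velocity = 3 m/s, platform velocity = 3 m/s (same direction)
Using classical velocity addition: v_total = v_object + v_platform
v_total = 3 + 3
v_total = 6 m/s

6 m/s


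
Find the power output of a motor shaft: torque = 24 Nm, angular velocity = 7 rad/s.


Given: tau = 24 Nm, omega = 7 rad/s
Using P = tau * omega
P = 24 * 7
P = 168 W

168 W


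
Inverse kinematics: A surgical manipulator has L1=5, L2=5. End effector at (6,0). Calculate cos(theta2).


Given: L1 = 5, L2 = 5, target (x, y) = (6, 0)
Using cos(theta2) = (x^2 + y^2 - L1^2 - L2^2) / (2*L1*L2)
x^2 + y^2 = 6^2 + 0 = 36
L1^2 + L2^2 = 25 + 25 = 50
Numerator = 36 - 50 = -14
Denominator = 2*5*5 = 50
cos(theta2) = -14/50 = -7/25

-7/25


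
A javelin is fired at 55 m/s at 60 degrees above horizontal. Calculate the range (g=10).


Given: v0 = 55 m/s, theta = 60 deg, g = 10 m/s^2
sin(2*60) = sin(120) = sqrt(3)/2
Using R = v0^2 * sin(2*theta) / g
R = 55^2 * (sqrt(3)/2) / 10
R = 3025 * sqrt(3) / 20
R = 605/4*sqrt(3) m

605/4*sqrt(3) m


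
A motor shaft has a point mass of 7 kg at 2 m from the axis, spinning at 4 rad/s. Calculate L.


Given: m = 7 kg, r = 2 m, omega = 4 rad/s
For a point mass: I = m*r^2
I = 7*2^2 = 7*4 = 28
L = I*omega = 28*4
L = 112 kg*m^2/s

112 kg*m^2/s


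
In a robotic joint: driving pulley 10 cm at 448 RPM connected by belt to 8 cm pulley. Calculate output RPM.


Given: D1 = 10 cm, w1 = 448 RPM, D2 = 8 cm
Using D1*w1 = D2*w2
w2 = D1*w1 / D2
w2 = 10*448 / 8
w2 = 4480 / 8
w2 = 560 RPM

560 RPM


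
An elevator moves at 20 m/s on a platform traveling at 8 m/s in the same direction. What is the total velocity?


Given: object velocity = 20 m/s, platform velocity = 8 m/s (same direction)
Using classical velocity addition: v_total = v_object + v_platform
v_total = 20 + 8
v_total = 28 m/s

28 m/s


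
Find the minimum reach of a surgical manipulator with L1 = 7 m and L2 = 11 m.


Given: L1 = 7 m, L2 = 11 m
For a 2-link planar arm, min reach = |L1 - L2| (second link folded back)
Min reach = |7 - 11|
Min reach = 4 m

4 m


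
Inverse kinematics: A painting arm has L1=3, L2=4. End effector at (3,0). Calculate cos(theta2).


Given: L1 = 3, L2 = 4, target (x, y) = (3, 0)
Using cos(theta2) = (x^2 + y^2 - L1^2 - L2^2) / (2*L1*L2)
x^2 + y^2 = 3^2 + 0 = 9
L1^2 + L2^2 = 9 + 16 = 25
Numerator = 9 - 25 = -16
Denominator = 2*3*4 = 24
cos(theta2) = -16/24 = -2/3

-2/3


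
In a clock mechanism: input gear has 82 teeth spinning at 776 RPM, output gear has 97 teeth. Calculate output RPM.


Given: N1 = 82 teeth, w1 = 776 RPM, N2 = 97 teeth
Using N1*w1 = N2*w2
w2 = N1*w1 / N2
w2 = 82*776 / 97
w2 = 63632 / 97
w2 = 656 RPM

656 RPM


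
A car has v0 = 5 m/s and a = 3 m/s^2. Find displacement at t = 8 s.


Given: v0 = 5 m/s, a = 3 m/s^2, t = 8 s
Using s = v0*t + (1/2)*a*t^2
s = 5*8 + (1/2)*3*8^2
s = 40 + (1/2)*192
s = 40 + 96
s = 136

136 m


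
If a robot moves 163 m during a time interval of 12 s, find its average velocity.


Given: distance d = 163 m, time t = 12 s
Using v = d / t
v = 163 / 12
v = 163/12 m/s

163/12 m/s


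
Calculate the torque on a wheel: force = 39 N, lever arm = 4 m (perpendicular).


Given: F = 39 N, r = 4 m, angle = 90 deg (perpendicular)
Using tau = F * r * sin(90)
sin(90) = 1
tau = 39 * 4 * 1
tau = 156 Nm

156 Nm


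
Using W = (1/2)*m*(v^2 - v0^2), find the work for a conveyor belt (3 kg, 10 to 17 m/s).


Given: m = 3 kg, v0 = 10 m/s, v = 17 m/s
Using W = (1/2)*m*(v^2 - v0^2)
v^2 = 17^2 = 289
v0^2 = 10^2 = 100
v^2 - v0^2 = 289 - 100 = 189
W = (1/2)*3*189 = 567/2 J

567/2 J


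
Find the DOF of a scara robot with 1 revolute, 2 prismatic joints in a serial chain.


Given: serial robot with 1 revolute, 2 prismatic joints
DOF contribution per joint type: revolute=1, prismatic=1, spherical=3, fixed=0
DOF = 1*1 + 2*1
DOF = 3

3


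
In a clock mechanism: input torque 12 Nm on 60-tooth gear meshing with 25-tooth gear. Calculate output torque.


Given: N1 = 60, N2 = 25, T1 = 12 Nm
Using T2/T1 = N2/N1
T2 = T1 * N2 / N1
T2 = 12 * 25 / 60
T2 = 300 / 60
T2 = 5 Nm

5 Nm


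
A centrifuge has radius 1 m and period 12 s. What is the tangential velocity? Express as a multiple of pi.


Given: radius r = 1 m, period T = 12 s
Using v = 2*pi*r / T
v = 2*pi*1 / 12
v = 2*pi / 12
v = 1/6*pi m/s

1/6*pi m/s


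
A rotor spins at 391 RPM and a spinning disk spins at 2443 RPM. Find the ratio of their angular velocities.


Given: RPM_A = 391, RPM_B = 2443
omega = 2*pi*RPM/60, so omega_A/omega_B = RPM_A / RPM_B
omega_A/omega_B = 391 / 2443
omega_A/omega_B = 391/2443

391/2443


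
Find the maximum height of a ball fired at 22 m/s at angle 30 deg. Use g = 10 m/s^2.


Given: v0 = 22 m/s, theta = 30 deg, g = 10 m/s^2
sin^2(30) = 1/4
Using H = v0^2 * sin^2(theta) / (2*g)
H = 22^2 * 1/4 / (2*10)
H = 484 * 1/4 / 20
H = 121 / 20
H = 121/20 m

121/20 m


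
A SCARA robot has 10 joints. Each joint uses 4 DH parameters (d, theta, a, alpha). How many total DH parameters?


Given: 10 joints, 4 DH parameters per joint (d, theta, a, alpha)
Total DH parameters = number_of_joints * 4
Total = 10 * 4
Total = 40

40


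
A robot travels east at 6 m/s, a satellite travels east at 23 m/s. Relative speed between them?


Given: v_A = 6 m/s east, v_B = 23 m/s east
Both move in the same direction; relative speed = |v_A - v_B|
|6 - 23| = |-17|
= 17 m/s

17 m/s


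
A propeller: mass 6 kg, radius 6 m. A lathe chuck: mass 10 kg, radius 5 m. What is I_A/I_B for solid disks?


Given: M1=6 kg, R1=6 m, M2=10 kg, R2=5 m
For a disk: I = (1/2)*M*R^2, so I_A/I_B = (M1*R1^2)/(M2*R2^2)
M1*R1^2 = 6*36 = 216
M2*R2^2 = 10*25 = 250
I_A/I_B = 216/250 = 108/125

108/125


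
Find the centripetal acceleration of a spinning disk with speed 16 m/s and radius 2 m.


Given: v = 16 m/s, r = 2 m
Using a_c = v^2 / r
a_c = 16^2 / 2
a_c = 256 / 2
a_c = 128 m/s^2

128 m/s^2


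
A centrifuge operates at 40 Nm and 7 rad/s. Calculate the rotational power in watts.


Given: tau = 40 Nm, omega = 7 rad/s
Using P = tau * omega
P = 40 * 7
P = 280 W

280 W


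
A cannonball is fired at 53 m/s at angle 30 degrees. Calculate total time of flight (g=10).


Given: v0 = 53 m/s, theta = 30 deg, g = 10 m/s^2
sin(30) = 1/2
Using T = 2*v0*sin(theta) / g
T = 2*53*1/2 / 10
T = 53 / 10
T = 53/10 s

53/10 s


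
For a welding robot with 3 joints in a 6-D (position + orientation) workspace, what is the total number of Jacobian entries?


Given: task space dimension = 6, joints = 3
Jacobian is a 6 x 3 matrix
Total entries = rows * columns
Total = 6 * 3
Total = 18

18


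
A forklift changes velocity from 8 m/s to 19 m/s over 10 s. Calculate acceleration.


Given: initial velocity v0 = 8 m/s, final velocity v = 19 m/s, time t = 10 s
Using a = (v - v0) / t
a = (19 - 8) / 10
a = 11 / 10
a = 11/10 m/s^2

11/10 m/s^2


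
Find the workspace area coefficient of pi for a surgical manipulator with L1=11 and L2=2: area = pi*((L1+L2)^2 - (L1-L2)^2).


Given: L1 = 11, L2 = 2
(L1+L2)^2 = (13)^2 = 169
(L1-L2)^2 = (9)^2 = 81
Difference = 169 - 81 = 88
This equals 4*L1*L2 = 4*11*2 = 88
Workspace area = 88*pi

88


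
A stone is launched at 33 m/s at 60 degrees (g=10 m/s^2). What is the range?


Given: v0 = 33 m/s, theta = 60 deg, g = 10 m/s^2
sin(2*60) = sin(120) = sqrt(3)/2
Using R = v0^2 * sin(2*theta) / g
R = 33^2 * (sqrt(3)/2) / 10
R = 1089 * sqrt(3) / 20
R = 1089/20*sqrt(3) m

1089/20*sqrt(3) m


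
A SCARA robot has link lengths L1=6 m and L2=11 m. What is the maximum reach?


Given: L1 = 6 m, L2 = 11 m
For a 2-link planar arm, max reach = L1 + L2 (fully extended)
Max reach = 6 + 11
Max reach = 17 m

17 m


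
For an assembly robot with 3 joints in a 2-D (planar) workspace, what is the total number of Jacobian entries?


Given: task space dimension = 2, joints = 3
Jacobian is a 2 x 3 matrix
Total entries = rows * columns
Total = 2 * 3
Total = 6

6


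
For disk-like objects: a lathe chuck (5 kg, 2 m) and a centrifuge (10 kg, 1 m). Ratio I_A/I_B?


Given: M1=5 kg, R1=2 m, M2=10 kg, R2=1 m
For a disk: I = (1/2)*M*R^2, so I_A/I_B = (M1*R1^2)/(M2*R2^2)
M1*R1^2 = 5*4 = 20
M2*R2^2 = 10*1 = 10
I_A/I_B = 20/10 = 2

2


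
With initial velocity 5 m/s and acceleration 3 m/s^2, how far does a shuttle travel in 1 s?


Given: v0 = 5 m/s, a = 3 m/s^2, t = 1 s
Using s = v0*t + (1/2)*a*t^2
s = 5*1 + (1/2)*3*1^2
s = 5 + (1/2)*3
s = 5 + 3/2
s = 13/2

13/2 m


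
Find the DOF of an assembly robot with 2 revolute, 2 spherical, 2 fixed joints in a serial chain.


Given: serial robot with 2 revolute, 2 spherical, 2 fixed joints
DOF contribution per joint type: revolute=1, prismatic=1, spherical=3, fixed=0
DOF = 2*1 + 2*3 + 2*0
DOF = 8

8


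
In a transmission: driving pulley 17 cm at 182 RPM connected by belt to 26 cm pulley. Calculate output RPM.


Given: D1 = 17 cm, w1 = 182 RPM, D2 = 26 cm
Using D1*w1 = D2*w2
w2 = D1*w1 / D2
w2 = 17*182 / 26
w2 = 3094 / 26
w2 = 119 RPM

119 RPM


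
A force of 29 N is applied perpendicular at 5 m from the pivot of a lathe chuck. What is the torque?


Given: F = 29 N, r = 5 m, angle = 90 deg (perpendicular)
Using tau = F * r * sin(90)
sin(90) = 1
tau = 29 * 5 * 1
tau = 145 Nm

145 Nm


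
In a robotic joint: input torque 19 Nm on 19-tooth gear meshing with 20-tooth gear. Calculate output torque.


Given: N1 = 19, N2 = 20, T1 = 19 Nm
Using T2/T1 = N2/N1
T2 = T1 * N2 / N1
T2 = 19 * 20 / 19
T2 = 380 / 19
T2 = 20 Nm

20 Nm


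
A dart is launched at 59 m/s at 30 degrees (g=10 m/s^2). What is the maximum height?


Given: v0 = 59 m/s, theta = 30 deg, g = 10 m/s^2
sin^2(30) = 1/4
Using H = v0^2 * sin^2(theta) / (2*g)
H = 59^2 * 1/4 / (2*10)
H = 3481 * 1/4 / 20
H = 3481/4 / 20
H = 3481/80 m

3481/80 m


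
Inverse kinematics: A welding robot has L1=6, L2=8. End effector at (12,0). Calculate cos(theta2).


Given: L1 = 6, L2 = 8, target (x, y) = (12, 0)
Using cos(theta2) = (x^2 + y^2 - L1^2 - L2^2) / (2*L1*L2)
x^2 + y^2 = 12^2 + 0 = 144
L1^2 + L2^2 = 36 + 64 = 100
Numerator = 144 - 100 = 44
Denominator = 2*6*8 = 96
cos(theta2) = 44/96 = 11/24

11/24


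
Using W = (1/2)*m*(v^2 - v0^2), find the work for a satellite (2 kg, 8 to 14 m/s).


Given: m = 2 kg, v0 = 8 m/s, v = 14 m/s
Using W = (1/2)*m*(v^2 - v0^2)
v^2 = 14^2 = 196
v0^2 = 8^2 = 64
v^2 - v0^2 = 196 - 64 = 132
W = (1/2)*2*132 = 132 J

132 J


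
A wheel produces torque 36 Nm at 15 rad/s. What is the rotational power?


Given: tau = 36 Nm, omega = 15 rad/s
Using P = tau * omega
P = 36 * 15
P = 540 W

540 W


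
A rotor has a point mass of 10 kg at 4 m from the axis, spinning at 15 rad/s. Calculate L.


Given: m = 10 kg, r = 4 m, omega = 15 rad/s
For a point mass: I = m*r^2
I = 10*4^2 = 10*16 = 160
L = I*omega = 160*15
L = 2400 kg*m^2/s

2400 kg*m^2/s


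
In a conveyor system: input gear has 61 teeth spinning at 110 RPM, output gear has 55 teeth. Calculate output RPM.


Given: N1 = 61 teeth, w1 = 110 RPM, N2 = 55 teeth
Using N1*w1 = N2*w2
w2 = N1*w1 / N2
w2 = 61*110 / 55
w2 = 6710 / 55
w2 = 122 RPM

122 RPM


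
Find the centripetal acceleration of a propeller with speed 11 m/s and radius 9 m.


Given: v = 11 m/s, r = 9 m
Using a_c = v^2 / r
a_c = 11^2 / 9
a_c = 121 / 9
a_c = 121/9 m/s^2

121/9 m/s^2


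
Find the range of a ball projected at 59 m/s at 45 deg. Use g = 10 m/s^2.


Given: v0 = 59 m/s, theta = 45 deg, g = 10 m/s^2
sin(2*45) = sin(90) = 1
Using R = v0^2 * sin(2*theta) / g
R = 59^2 * 1 / 10
R = 3481 / 10
R = 3481/10 m

3481/10 m


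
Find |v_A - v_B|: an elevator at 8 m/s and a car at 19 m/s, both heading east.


Given: v_A = 8 m/s east, v_B = 19 m/s east
Both move in the same direction; relative speed = |v_A - v_B|
|8 - 19| = |-11|
= 11 m/s

11 m/s


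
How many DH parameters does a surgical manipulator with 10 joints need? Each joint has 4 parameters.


Given: 10 joints, 4 DH parameters per joint (d, theta, a, alpha)
Total DH parameters = number_of_joints * 4
Total = 10 * 4
Total = 40

40


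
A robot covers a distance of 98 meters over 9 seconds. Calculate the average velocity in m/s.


Given: distance d = 98 m, time t = 9 s
Using v = d / t
v = 98 / 9
v = 98/9 m/s

98/9 m/s


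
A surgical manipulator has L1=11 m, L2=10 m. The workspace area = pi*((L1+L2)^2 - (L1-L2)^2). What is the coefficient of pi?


Given: L1 = 11, L2 = 10
(L1+L2)^2 = (21)^2 = 441
(L1-L2)^2 = (1)^2 = 1
Difference = 441 - 1 = 440
This equals 4*L1*L2 = 4*11*10 = 440
Workspace area = 440*pi

440


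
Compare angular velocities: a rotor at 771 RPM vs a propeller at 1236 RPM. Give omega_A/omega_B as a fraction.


Given: RPM_A = 771, RPM_B = 1236
omega = 2*pi*RPM/60, so omega_A/omega_B = RPM_A / RPM_B
omega_A/omega_B = 771 / 1236
omega_A/omega_B = 257/412

257/412


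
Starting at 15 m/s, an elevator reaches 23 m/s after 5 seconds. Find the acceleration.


Given: initial velocity v0 = 15 m/s, final velocity v = 23 m/s, time t = 5 s
Using a = (v - v0) / t
a = (23 - 15) / 5
a = 8 / 5
a = 8/5 m/s^2

8/5 m/s^2


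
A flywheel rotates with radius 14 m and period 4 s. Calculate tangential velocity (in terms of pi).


Given: radius r = 14 m, period T = 4 s
Using v = 2*pi*r / T
v = 2*pi*14 / 4
v = 28*pi / 4
v = 7*pi m/s

7*pi m/s


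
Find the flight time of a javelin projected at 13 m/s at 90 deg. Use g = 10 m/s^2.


Given: v0 = 13 m/s, theta = 90 deg, g = 10 m/s^2
sin(90) = 1
Using T = 2*v0*sin(theta) / g
T = 2*13*1 / 10
T = 26 / 10
T = 13/5 s

13/5 s


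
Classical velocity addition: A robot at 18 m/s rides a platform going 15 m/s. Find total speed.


Given: object velocity = 18 m/s, platform velocity = 15 m/s (same direction)
Using classical velocity addition: v_total = v_object + v_platform
v_total = 18 + 15
v_total = 33 m/s

33 m/s


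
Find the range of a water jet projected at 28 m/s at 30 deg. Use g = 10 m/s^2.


Given: v0 = 28 m/s, theta = 30 deg, g = 10 m/s^2
sin(2*30) = sin(60) = sqrt(3)/2
Using R = v0^2 * sin(2*theta) / g
R = 28^2 * (sqrt(3)/2) / 10
R = 784 * sqrt(3) / 20
R = 196/5*sqrt(3) m

196/5*sqrt(3) m


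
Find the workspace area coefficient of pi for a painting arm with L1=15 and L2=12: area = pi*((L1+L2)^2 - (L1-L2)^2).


Given: L1 = 15, L2 = 12
(L1+L2)^2 = (27)^2 = 729
(L1-L2)^2 = (3)^2 = 9
Difference = 729 - 9 = 720
This equals 4*L1*L2 = 4*15*12 = 720
Workspace area = 720*pi

720


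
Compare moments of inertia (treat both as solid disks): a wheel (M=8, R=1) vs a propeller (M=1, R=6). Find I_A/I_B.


Given: M1=8 kg, R1=1 m, M2=1 kg, R2=6 m
For a disk: I = (1/2)*M*R^2, so I_A/I_B = (M1*R1^2)/(M2*R2^2)
M1*R1^2 = 8*1 = 8
M2*R2^2 = 1*36 = 36
I_A/I_B = 8/36 = 2/9

2/9


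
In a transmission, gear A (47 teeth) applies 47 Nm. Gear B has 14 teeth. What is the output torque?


Given: N1 = 47, N2 = 14, T1 = 47 Nm
Using T2/T1 = N2/N1
T2 = T1 * N2 / N1
T2 = 47 * 14 / 47
T2 = 658 / 47
T2 = 14 Nm

14 Nm


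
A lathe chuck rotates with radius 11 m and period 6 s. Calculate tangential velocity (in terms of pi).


Given: radius r = 11 m, period T = 6 s
Using v = 2*pi*r / T
v = 2*pi*11 / 6
v = 22*pi / 6
v = 11/3*pi m/s

11/3*pi m/s


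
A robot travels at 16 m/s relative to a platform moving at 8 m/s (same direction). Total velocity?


Given: object velocity = 16 m/s, platform velocity = 8 m/s (same direction)
Using classical velocity addition: v_total = v_object + v_platform
v_total = 16 + 8
v_total = 24 m/s

24 m/s


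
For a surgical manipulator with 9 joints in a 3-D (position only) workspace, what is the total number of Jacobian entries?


Given: task space dimension = 3, joints = 9
Jacobian is a 3 x 9 matrix
Total entries = rows * columns
Total = 3 * 9
Total = 27

27


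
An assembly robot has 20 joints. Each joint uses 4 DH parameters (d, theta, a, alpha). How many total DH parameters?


Given: 20 joints, 4 DH parameters per joint (d, theta, a, alpha)
Total DH parameters = number_of_joints * 4
Total = 20 * 4
Total = 80

80


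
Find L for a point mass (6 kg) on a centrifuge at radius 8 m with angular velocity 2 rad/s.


Given: m = 6 kg, r = 8 m, omega = 2 rad/s
For a point mass: I = m*r^2
I = 6*8^2 = 6*64 = 384
L = I*omega = 384*2
L = 768 kg*m^2/s

768 kg*m^2/s


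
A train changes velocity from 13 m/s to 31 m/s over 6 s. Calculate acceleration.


Given: initial velocity v0 = 13 m/s, final velocity v = 31 m/s, time t = 6 s
Using a = (v - v0) / t
a = (31 - 13) / 6
a = 18 / 6
a = 3 m/s^2

3 m/s^2


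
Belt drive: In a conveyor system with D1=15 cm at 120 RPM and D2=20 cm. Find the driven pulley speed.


Given: D1 = 15 cm, w1 = 120 RPM, D2 = 20 cm
Using D1*w1 = D2*w2
w2 = D1*w1 / D2
w2 = 15*120 / 20
w2 = 1800 / 20
w2 = 90 RPM

90 RPM


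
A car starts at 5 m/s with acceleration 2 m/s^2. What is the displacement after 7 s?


Given: v0 = 5 m/s, a = 2 m/s^2, t = 7 s
Using s = v0*t + (1/2)*a*t^2
s = 5*7 + (1/2)*2*7^2
s = 35 + (1/2)*98
s = 35 + 49
s = 84

84 m


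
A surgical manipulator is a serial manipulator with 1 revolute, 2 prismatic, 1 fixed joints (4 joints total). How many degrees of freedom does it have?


Given: serial robot with 1 revolute, 2 prismatic, 1 fixed joints
DOF contribution per joint type: revolute=1, prismatic=1, spherical=3, fixed=0
DOF = 1*1 + 2*1 + 1*0
DOF = 3

3


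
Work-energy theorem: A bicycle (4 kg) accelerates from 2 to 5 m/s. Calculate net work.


Given: m = 4 kg, v0 = 2 m/s, v = 5 m/s
Using W = (1/2)*m*(v^2 - v0^2)
v^2 = 5^2 = 25
v0^2 = 2^2 = 4
v^2 - v0^2 = 25 - 4 = 21
W = (1/2)*4*21 = 42 J

42 J


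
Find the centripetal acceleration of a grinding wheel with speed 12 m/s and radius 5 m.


Given: v = 12 m/s, r = 5 m
Using a_c = v^2 / r
a_c = 12^2 / 5
a_c = 144 / 5
a_c = 144/5 m/s^2

144/5 m/s^2


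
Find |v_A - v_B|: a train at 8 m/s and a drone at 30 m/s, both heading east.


Given: v_A = 8 m/s east, v_B = 30 m/s east
Both move in the same direction; relative speed = |v_A - v_B|
|8 - 30| = |-22|
= 22 m/s

22 m/s


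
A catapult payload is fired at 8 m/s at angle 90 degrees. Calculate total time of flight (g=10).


Given: v0 = 8 m/s, theta = 90 deg, g = 10 m/s^2
sin(90) = 1
Using T = 2*v0*sin(theta) / g
T = 2*8*1 / 10
T = 16 / 10
T = 8/5 s

8/5 s


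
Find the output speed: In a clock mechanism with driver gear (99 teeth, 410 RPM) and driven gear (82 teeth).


Given: N1 = 99 teeth, w1 = 410 RPM, N2 = 82 teeth
Using N1*w1 = N2*w2
w2 = N1*w1 / N2
w2 = 99*410 / 82
w2 = 40590 / 82
w2 = 495 RPM

495 RPM


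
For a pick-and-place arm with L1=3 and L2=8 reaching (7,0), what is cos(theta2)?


Given: L1 = 3, L2 = 8, target (x, y) = (7, 0)
Using cos(theta2) = (x^2 + y^2 - L1^2 - L2^2) / (2*L1*L2)
x^2 + y^2 = 7^2 + 0 = 49
L1^2 + L2^2 = 9 + 64 = 73
Numerator = 49 - 73 = -24
Denominator = 2*3*8 = 48
cos(theta2) = -24/48 = -1/2

-1/2


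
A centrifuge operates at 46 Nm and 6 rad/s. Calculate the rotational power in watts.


Given: tau = 46 Nm, omega = 6 rad/s
Using P = tau * omega
P = 46 * 6
P = 276 W

276 W


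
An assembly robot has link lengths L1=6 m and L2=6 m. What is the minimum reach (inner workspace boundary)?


Given: L1 = 6 m, L2 = 6 m
For a 2-link planar arm, min reach = |L1 - L2| (second link folded back)
Min reach = |6 - 6|
Min reach = 0 m

0 m


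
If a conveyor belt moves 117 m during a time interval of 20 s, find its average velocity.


Given: distance d = 117 m, time t = 20 s
Using v = d / t
v = 117 / 20
v = 117/20 m/s

117/20 m/s


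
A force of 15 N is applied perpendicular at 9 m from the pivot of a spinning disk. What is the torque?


Given: F = 15 N, r = 9 m, angle = 90 deg (perpendicular)
Using tau = F * r * sin(90)
sin(90) = 1
tau = 15 * 9 * 1
tau = 135 Nm

135 Nm


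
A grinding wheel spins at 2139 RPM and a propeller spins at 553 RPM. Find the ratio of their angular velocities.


Given: RPM_A = 2139, RPM_B = 553
omega = 2*pi*RPM/60, so omega_A/omega_B = RPM_A / RPM_B
omega_A/omega_B = 2139 / 553
omega_A/omega_B = 2139/553

2139/553


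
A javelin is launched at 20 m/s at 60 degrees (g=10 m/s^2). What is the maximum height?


Given: v0 = 20 m/s, theta = 60 deg, g = 10 m/s^2
sin^2(60) = 3/4
Using H = v0^2 * sin^2(theta) / (2*g)
H = 20^2 * 3/4 / (2*10)
H = 400 * 3/4 / 20
H = 300 / 20
H = 15 m

15 m


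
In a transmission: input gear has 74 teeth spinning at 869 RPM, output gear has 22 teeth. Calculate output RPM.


Given: N1 = 74 teeth, w1 = 869 RPM, N2 = 22 teeth
Using N1*w1 = N2*w2
w2 = N1*w1 / N2
w2 = 74*869 / 22
w2 = 64306 / 22
w2 = 2923 RPM

2923 RPM


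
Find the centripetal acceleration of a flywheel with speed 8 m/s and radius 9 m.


Given: v = 8 m/s, r = 9 m
Using a_c = v^2 / r
a_c = 8^2 / 9
a_c = 64 / 9
a_c = 64/9 m/s^2

64/9 m/s^2


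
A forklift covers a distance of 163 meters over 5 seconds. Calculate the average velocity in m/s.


Given: distance d = 163 m, time t = 5 s
Using v = d / t
v = 163 / 5
v = 163/5 m/s

163/5 m/s


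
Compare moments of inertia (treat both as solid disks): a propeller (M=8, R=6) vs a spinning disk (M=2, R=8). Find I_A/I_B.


Given: M1=8 kg, R1=6 m, M2=2 kg, R2=8 m
For a disk: I = (1/2)*M*R^2, so I_A/I_B = (M1*R1^2)/(M2*R2^2)
M1*R1^2 = 8*36 = 288
M2*R2^2 = 2*64 = 128
I_A/I_B = 288/128 = 9/4

9/4


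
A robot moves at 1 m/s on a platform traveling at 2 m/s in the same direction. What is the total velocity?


Given: object velocity = 1 m/s, platform velocity = 2 m/s (same direction)
Using classical velocity addition: v_total = v_object + v_platform
v_total = 1 + 2
v_total = 3 m/s

3 m/s


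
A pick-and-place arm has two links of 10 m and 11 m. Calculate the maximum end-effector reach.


Given: L1 = 10 m, L2 = 11 m
For a 2-link planar arm, max reach = L1 + L2 (fully extended)
Max reach = 10 + 11
Max reach = 21 m

21 m


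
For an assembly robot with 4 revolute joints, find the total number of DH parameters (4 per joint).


Given: 4 joints, 4 DH parameters per joint (d, theta, a, alpha)
Total DH parameters = number_of_joints * 4
Total = 4 * 4
Total = 16

16


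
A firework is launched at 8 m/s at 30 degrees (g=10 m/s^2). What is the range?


Given: v0 = 8 m/s, theta = 30 deg, g = 10 m/s^2
sin(2*30) = sin(60) = sqrt(3)/2
Using R = v0^2 * sin(2*theta) / g
R = 8^2 * (sqrt(3)/2) / 10
R = 64 * sqrt(3) / 20
R = 16/5*sqrt(3) m

16/5*sqrt(3) m


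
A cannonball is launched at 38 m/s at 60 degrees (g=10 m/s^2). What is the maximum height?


Given: v0 = 38 m/s, theta = 60 deg, g = 10 m/s^2
sin^2(60) = 3/4
Using H = v0^2 * sin^2(theta) / (2*g)
H = 38^2 * 3/4 / (2*10)
H = 1444 * 3/4 / 20
H = 1083 / 20
H = 1083/20 m

1083/20 m


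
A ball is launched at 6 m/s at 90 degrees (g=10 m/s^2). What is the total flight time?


Given: v0 = 6 m/s, theta = 90 deg, g = 10 m/s^2
sin(90) = 1
Using T = 2*v0*sin(theta) / g
T = 2*6*1 / 10
T = 12 / 10
T = 6/5 s

6/5 s


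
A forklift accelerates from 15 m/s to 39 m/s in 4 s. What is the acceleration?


Given: initial velocity v0 = 15 m/s, final velocity v = 39 m/s, time t = 4 s
Using a = (v - v0) / t
a = (39 - 15) / 4
a = 24 / 4
a = 6 m/s^2

6 m/s^2


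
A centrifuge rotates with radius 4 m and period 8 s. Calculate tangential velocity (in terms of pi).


Given: radius r = 4 m, period T = 8 s
Using v = 2*pi*r / T
v = 2*pi*4 / 8
v = 8*pi / 8
v = 1*pi m/s

1*pi m/s


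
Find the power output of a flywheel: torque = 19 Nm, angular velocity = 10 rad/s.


Given: tau = 19 Nm, omega = 10 rad/s
Using P = tau * omega
P = 19 * 10
P = 190 W

190 W


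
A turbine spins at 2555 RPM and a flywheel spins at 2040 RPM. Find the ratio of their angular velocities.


Given: RPM_A = 2555, RPM_B = 2040
omega = 2*pi*RPM/60, so omega_A/omega_B = RPM_A / RPM_B
omega_A/omega_B = 2555 / 2040
omega_A/omega_B = 511/408

511/408


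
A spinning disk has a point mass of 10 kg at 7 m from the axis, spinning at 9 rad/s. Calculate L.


Given: m = 10 kg, r = 7 m, omega = 9 rad/s
For a point mass: I = m*r^2
I = 10*7^2 = 10*49 = 490
L = I*omega = 490*9
L = 4410 kg*m^2/s

4410 kg*m^2/s


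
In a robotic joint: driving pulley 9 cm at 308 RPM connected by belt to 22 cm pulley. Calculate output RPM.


Given: D1 = 9 cm, w1 = 308 RPM, D2 = 22 cm
Using D1*w1 = D2*w2
w2 = D1*w1 / D2
w2 = 9*308 / 22
w2 = 2772 / 22
w2 = 126 RPM

126 RPM
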